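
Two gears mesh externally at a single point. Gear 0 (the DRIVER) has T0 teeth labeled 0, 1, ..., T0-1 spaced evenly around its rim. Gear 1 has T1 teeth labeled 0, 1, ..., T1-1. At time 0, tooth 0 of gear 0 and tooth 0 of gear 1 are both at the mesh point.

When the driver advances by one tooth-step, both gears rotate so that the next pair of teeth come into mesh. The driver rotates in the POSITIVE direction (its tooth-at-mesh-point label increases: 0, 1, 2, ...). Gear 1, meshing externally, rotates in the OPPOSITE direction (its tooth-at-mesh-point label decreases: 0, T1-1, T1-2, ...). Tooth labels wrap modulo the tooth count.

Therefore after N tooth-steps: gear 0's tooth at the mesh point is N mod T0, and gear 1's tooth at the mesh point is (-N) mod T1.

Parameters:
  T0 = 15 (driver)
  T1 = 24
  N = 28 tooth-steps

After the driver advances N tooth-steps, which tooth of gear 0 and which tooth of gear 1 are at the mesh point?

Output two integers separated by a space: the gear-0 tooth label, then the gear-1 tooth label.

Gear 0 (driver, T0=15): tooth at mesh = N mod T0
  28 = 1 * 15 + 13, so 28 mod 15 = 13
  gear 0 tooth = 13
Gear 1 (driven, T1=24): tooth at mesh = (-N) mod T1
  28 = 1 * 24 + 4, so 28 mod 24 = 4
  (-28) mod 24 = (-4) mod 24 = 24 - 4 = 20
Mesh after 28 steps: gear-0 tooth 13 meets gear-1 tooth 20

Answer: 13 20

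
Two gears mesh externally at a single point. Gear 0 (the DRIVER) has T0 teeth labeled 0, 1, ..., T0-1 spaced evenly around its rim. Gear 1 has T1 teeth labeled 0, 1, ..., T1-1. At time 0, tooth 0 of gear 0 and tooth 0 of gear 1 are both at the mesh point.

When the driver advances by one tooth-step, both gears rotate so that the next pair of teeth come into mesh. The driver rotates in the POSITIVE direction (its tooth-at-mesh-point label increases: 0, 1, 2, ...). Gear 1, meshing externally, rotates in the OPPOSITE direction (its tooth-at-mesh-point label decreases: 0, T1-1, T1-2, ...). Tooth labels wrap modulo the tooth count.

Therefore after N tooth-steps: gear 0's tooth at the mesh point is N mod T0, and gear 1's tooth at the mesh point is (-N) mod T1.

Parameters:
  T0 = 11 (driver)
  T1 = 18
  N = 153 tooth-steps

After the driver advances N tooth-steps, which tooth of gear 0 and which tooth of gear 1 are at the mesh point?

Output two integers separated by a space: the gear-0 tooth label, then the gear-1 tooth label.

Answer: 10 9

Derivation:
Gear 0 (driver, T0=11): tooth at mesh = N mod T0
  153 = 13 * 11 + 10, so 153 mod 11 = 10
  gear 0 tooth = 10
Gear 1 (driven, T1=18): tooth at mesh = (-N) mod T1
  153 = 8 * 18 + 9, so 153 mod 18 = 9
  (-153) mod 18 = (-9) mod 18 = 18 - 9 = 9
Mesh after 153 steps: gear-0 tooth 10 meets gear-1 tooth 9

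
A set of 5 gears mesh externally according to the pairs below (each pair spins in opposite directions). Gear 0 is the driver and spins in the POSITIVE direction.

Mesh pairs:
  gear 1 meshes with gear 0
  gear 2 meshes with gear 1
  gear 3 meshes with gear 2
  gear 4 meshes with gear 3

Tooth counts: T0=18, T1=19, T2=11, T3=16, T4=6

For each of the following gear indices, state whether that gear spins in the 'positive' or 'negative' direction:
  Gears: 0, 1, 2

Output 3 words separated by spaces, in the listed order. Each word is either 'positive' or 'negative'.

Gear 0 (driver): positive (depth 0)
  gear 1: meshes with gear 0 -> depth 1 -> negative (opposite of gear 0)
  gear 2: meshes with gear 1 -> depth 2 -> positive (opposite of gear 1)
  gear 3: meshes with gear 2 -> depth 3 -> negative (opposite of gear 2)
  gear 4: meshes with gear 3 -> depth 4 -> positive (opposite of gear 3)
Queried indices 0, 1, 2 -> positive, negative, positive

Answer: positive negative positive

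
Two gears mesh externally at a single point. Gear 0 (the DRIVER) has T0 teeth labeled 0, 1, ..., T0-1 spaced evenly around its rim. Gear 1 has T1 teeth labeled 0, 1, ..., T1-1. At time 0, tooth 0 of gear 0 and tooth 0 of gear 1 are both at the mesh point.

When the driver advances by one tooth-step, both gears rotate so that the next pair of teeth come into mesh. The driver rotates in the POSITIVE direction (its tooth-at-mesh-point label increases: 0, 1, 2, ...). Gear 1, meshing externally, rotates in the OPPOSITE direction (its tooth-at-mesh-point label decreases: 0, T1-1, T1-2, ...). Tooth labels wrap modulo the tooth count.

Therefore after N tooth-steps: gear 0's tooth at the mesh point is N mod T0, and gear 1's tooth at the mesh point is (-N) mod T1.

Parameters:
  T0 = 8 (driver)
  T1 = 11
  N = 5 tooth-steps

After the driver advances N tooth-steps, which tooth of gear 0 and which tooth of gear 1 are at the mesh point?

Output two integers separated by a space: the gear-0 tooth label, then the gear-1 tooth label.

Gear 0 (driver, T0=8): tooth at mesh = N mod T0
  5 = 0 * 8 + 5, so 5 mod 8 = 5
  gear 0 tooth = 5
Gear 1 (driven, T1=11): tooth at mesh = (-N) mod T1
  5 = 0 * 11 + 5, so 5 mod 11 = 5
  (-5) mod 11 = (-5) mod 11 = 11 - 5 = 6
Mesh after 5 steps: gear-0 tooth 5 meets gear-1 tooth 6

Answer: 5 6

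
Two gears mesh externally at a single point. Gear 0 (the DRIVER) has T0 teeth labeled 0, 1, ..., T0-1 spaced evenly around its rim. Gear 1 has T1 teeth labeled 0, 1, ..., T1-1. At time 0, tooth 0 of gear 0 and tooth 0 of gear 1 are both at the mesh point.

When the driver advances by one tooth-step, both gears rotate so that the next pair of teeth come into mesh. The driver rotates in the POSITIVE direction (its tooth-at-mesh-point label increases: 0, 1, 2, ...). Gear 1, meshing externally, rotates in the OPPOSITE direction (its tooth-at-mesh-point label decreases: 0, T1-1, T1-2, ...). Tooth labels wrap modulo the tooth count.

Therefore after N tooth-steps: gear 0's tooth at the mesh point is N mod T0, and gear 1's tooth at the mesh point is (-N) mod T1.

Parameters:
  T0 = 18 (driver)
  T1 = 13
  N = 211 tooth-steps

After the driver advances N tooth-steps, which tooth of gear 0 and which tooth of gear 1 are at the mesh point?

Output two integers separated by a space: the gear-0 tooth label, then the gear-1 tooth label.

Gear 0 (driver, T0=18): tooth at mesh = N mod T0
  211 = 11 * 18 + 13, so 211 mod 18 = 13
  gear 0 tooth = 13
Gear 1 (driven, T1=13): tooth at mesh = (-N) mod T1
  211 = 16 * 13 + 3, so 211 mod 13 = 3
  (-211) mod 13 = (-3) mod 13 = 13 - 3 = 10
Mesh after 211 steps: gear-0 tooth 13 meets gear-1 tooth 10

Answer: 13 10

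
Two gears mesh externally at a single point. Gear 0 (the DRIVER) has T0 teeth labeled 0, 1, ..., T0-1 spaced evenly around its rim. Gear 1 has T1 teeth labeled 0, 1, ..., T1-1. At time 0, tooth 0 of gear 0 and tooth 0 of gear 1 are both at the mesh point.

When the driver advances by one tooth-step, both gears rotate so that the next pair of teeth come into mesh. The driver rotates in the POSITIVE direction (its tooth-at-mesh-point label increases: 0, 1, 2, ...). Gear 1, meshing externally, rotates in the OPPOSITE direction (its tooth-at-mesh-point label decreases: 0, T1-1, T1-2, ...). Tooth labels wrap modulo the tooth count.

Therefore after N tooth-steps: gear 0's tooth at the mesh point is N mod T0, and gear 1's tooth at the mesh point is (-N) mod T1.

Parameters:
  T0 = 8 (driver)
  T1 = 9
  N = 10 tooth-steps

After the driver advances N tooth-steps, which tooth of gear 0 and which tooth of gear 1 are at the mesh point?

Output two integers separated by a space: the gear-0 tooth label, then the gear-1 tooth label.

Answer: 2 8

Derivation:
Gear 0 (driver, T0=8): tooth at mesh = N mod T0
  10 = 1 * 8 + 2, so 10 mod 8 = 2
  gear 0 tooth = 2
Gear 1 (driven, T1=9): tooth at mesh = (-N) mod T1
  10 = 1 * 9 + 1, so 10 mod 9 = 1
  (-10) mod 9 = (-1) mod 9 = 9 - 1 = 8
Mesh after 10 steps: gear-0 tooth 2 meets gear-1 tooth 8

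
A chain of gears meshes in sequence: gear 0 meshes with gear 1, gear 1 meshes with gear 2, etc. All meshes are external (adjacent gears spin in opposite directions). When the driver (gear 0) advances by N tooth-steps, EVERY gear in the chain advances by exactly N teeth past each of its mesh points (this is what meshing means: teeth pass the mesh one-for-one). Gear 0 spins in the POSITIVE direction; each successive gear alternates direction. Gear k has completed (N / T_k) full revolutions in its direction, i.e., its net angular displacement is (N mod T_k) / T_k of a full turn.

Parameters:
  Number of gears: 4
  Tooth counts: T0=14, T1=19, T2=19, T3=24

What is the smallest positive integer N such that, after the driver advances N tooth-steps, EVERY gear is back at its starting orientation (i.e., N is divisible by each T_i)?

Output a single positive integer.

Answer: 3192

Derivation:
Gear k returns to start when N is a multiple of T_k.
All gears at start simultaneously when N is a common multiple of [14, 19, 19, 24]; the smallest such N is lcm(14, 19, 19, 24).
Start: lcm = T0 = 14
Fold in T1=19: gcd(14, 19) = 1; lcm(14, 19) = 14 * 19 / 1 = 266 / 1 = 266
Fold in T2=19: gcd(266, 19) = 19; lcm(266, 19) = 266 * 19 / 19 = 5054 / 19 = 266
Fold in T3=24: gcd(266, 24) = 2; lcm(266, 24) = 266 * 24 / 2 = 6384 / 2 = 3192
Full cycle length = 3192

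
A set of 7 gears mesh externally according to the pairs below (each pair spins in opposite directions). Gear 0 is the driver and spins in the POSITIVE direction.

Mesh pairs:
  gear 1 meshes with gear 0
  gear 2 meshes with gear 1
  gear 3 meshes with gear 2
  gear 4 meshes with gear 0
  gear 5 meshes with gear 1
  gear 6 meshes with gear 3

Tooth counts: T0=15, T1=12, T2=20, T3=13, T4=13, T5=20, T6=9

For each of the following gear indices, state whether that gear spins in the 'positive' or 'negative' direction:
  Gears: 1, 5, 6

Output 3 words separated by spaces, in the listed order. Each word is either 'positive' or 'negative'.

Answer: negative positive positive

Derivation:
Gear 0 (driver): positive (depth 0)
  gear 1: meshes with gear 0 -> depth 1 -> negative (opposite of gear 0)
  gear 2: meshes with gear 1 -> depth 2 -> positive (opposite of gear 1)
  gear 3: meshes with gear 2 -> depth 3 -> negative (opposite of gear 2)
  gear 4: meshes with gear 0 -> depth 1 -> negative (opposite of gear 0)
  gear 5: meshes with gear 1 -> depth 2 -> positive (opposite of gear 1)
  gear 6: meshes with gear 3 -> depth 4 -> positive (opposite of gear 3)
Queried indices 1, 5, 6 -> negative, positive, positive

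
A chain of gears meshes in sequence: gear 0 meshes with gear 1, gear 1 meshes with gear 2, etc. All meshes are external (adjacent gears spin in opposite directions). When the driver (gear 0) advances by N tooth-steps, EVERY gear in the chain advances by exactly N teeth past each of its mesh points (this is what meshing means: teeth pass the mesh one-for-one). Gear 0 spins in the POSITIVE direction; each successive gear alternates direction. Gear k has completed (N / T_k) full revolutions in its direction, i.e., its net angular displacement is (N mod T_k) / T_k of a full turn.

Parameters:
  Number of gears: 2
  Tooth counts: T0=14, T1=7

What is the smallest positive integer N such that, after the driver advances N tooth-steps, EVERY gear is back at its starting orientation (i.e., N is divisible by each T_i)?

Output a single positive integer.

Answer: 14

Derivation:
Gear k returns to start when N is a multiple of T_k.
All gears at start simultaneously when N is a common multiple of [14, 7]; the smallest such N is lcm(14, 7).
Start: lcm = T0 = 14
Fold in T1=7: gcd(14, 7) = 7; lcm(14, 7) = 14 * 7 / 7 = 98 / 7 = 14
Full cycle length = 14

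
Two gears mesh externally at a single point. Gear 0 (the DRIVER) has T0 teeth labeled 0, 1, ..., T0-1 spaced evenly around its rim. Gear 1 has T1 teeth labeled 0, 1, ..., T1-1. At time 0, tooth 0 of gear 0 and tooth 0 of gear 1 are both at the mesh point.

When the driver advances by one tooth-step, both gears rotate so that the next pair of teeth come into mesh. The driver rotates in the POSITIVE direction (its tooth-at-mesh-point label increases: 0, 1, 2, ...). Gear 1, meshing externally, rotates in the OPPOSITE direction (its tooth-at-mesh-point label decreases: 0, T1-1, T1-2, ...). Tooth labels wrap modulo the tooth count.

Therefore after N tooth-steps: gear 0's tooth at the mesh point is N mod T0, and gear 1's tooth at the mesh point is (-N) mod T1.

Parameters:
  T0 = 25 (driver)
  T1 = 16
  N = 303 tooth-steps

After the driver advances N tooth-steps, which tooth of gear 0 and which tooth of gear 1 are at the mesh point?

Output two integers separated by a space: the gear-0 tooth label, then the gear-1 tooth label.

Answer: 3 1

Derivation:
Gear 0 (driver, T0=25): tooth at mesh = N mod T0
  303 = 12 * 25 + 3, so 303 mod 25 = 3
  gear 0 tooth = 3
Gear 1 (driven, T1=16): tooth at mesh = (-N) mod T1
  303 = 18 * 16 + 15, so 303 mod 16 = 15
  (-303) mod 16 = (-15) mod 16 = 16 - 15 = 1
Mesh after 303 steps: gear-0 tooth 3 meets gear-1 tooth 1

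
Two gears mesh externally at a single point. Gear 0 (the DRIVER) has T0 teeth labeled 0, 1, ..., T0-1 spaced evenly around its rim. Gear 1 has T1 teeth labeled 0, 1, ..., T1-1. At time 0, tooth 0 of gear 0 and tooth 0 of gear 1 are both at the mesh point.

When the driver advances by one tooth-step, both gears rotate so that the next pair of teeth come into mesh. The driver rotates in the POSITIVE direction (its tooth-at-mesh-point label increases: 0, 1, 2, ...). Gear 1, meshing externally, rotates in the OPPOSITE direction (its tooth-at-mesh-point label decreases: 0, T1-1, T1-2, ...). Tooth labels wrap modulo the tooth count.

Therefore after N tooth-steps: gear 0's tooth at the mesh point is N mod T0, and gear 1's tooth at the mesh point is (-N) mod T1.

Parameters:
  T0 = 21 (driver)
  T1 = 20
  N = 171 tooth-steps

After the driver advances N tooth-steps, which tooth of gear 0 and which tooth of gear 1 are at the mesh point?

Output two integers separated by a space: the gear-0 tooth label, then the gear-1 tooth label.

Answer: 3 9

Derivation:
Gear 0 (driver, T0=21): tooth at mesh = N mod T0
  171 = 8 * 21 + 3, so 171 mod 21 = 3
  gear 0 tooth = 3
Gear 1 (driven, T1=20): tooth at mesh = (-N) mod T1
  171 = 8 * 20 + 11, so 171 mod 20 = 11
  (-171) mod 20 = (-11) mod 20 = 20 - 11 = 9
Mesh after 171 steps: gear-0 tooth 3 meets gear-1 tooth 9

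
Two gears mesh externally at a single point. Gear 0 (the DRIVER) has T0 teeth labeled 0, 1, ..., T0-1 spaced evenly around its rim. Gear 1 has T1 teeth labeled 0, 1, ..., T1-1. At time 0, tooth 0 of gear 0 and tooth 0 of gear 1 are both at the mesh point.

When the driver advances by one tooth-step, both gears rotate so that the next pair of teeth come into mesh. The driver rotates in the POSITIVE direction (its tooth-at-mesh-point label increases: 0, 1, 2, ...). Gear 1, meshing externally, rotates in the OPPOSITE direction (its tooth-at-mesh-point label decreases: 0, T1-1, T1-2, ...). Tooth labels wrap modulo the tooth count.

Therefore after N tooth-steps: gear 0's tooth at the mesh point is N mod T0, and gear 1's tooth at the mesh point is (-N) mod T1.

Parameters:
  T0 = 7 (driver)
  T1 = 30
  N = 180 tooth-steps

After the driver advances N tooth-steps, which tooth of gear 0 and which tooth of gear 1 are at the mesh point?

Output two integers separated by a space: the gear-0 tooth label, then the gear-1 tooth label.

Answer: 5 0

Derivation:
Gear 0 (driver, T0=7): tooth at mesh = N mod T0
  180 = 25 * 7 + 5, so 180 mod 7 = 5
  gear 0 tooth = 5
Gear 1 (driven, T1=30): tooth at mesh = (-N) mod T1
  180 = 6 * 30 + 0, so 180 mod 30 = 0
  (-180) mod 30 = 0
Mesh after 180 steps: gear-0 tooth 5 meets gear-1 tooth 0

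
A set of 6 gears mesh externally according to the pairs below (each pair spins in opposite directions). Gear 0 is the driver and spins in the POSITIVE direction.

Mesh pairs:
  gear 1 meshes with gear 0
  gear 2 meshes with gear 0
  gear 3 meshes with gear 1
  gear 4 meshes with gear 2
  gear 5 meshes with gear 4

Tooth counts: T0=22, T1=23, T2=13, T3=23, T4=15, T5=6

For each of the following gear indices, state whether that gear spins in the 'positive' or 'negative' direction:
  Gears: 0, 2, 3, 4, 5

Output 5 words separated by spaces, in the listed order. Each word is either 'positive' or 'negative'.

Gear 0 (driver): positive (depth 0)
  gear 1: meshes with gear 0 -> depth 1 -> negative (opposite of gear 0)
  gear 2: meshes with gear 0 -> depth 1 -> negative (opposite of gear 0)
  gear 3: meshes with gear 1 -> depth 2 -> positive (opposite of gear 1)
  gear 4: meshes with gear 2 -> depth 2 -> positive (opposite of gear 2)
  gear 5: meshes with gear 4 -> depth 3 -> negative (opposite of gear 4)
Queried indices 0, 2, 3, 4, 5 -> positive, negative, positive, positive, negative

Answer: positive negative positive positive negative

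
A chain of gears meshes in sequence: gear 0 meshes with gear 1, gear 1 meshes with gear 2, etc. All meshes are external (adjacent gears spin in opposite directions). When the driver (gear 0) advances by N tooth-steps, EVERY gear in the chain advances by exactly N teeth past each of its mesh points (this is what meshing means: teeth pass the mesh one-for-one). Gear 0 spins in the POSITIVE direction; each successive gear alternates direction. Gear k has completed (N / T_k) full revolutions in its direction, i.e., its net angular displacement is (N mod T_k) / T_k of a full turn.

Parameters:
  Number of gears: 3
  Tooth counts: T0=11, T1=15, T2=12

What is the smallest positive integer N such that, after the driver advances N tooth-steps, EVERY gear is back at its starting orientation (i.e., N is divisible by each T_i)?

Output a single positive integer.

Gear k returns to start when N is a multiple of T_k.
All gears at start simultaneously when N is a common multiple of [11, 15, 12]; the smallest such N is lcm(11, 15, 12).
Start: lcm = T0 = 11
Fold in T1=15: gcd(11, 15) = 1; lcm(11, 15) = 11 * 15 / 1 = 165 / 1 = 165
Fold in T2=12: gcd(165, 12) = 3; lcm(165, 12) = 165 * 12 / 3 = 1980 / 3 = 660
Full cycle length = 660

Answer: 660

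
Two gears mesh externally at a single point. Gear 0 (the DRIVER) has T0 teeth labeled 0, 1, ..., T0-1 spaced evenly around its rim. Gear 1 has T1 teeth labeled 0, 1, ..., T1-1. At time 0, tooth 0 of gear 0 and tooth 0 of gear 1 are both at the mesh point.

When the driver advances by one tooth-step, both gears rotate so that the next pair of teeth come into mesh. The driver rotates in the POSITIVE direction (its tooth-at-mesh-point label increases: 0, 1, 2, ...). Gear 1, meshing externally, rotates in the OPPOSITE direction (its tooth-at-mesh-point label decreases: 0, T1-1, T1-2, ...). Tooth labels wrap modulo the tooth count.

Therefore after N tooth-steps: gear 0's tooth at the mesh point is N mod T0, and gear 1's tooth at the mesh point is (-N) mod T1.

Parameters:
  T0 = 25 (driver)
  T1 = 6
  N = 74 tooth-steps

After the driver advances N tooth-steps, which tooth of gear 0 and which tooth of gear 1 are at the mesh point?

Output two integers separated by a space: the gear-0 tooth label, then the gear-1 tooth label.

Gear 0 (driver, T0=25): tooth at mesh = N mod T0
  74 = 2 * 25 + 24, so 74 mod 25 = 24
  gear 0 tooth = 24
Gear 1 (driven, T1=6): tooth at mesh = (-N) mod T1
  74 = 12 * 6 + 2, so 74 mod 6 = 2
  (-74) mod 6 = (-2) mod 6 = 6 - 2 = 4
Mesh after 74 steps: gear-0 tooth 24 meets gear-1 tooth 4

Answer: 24 4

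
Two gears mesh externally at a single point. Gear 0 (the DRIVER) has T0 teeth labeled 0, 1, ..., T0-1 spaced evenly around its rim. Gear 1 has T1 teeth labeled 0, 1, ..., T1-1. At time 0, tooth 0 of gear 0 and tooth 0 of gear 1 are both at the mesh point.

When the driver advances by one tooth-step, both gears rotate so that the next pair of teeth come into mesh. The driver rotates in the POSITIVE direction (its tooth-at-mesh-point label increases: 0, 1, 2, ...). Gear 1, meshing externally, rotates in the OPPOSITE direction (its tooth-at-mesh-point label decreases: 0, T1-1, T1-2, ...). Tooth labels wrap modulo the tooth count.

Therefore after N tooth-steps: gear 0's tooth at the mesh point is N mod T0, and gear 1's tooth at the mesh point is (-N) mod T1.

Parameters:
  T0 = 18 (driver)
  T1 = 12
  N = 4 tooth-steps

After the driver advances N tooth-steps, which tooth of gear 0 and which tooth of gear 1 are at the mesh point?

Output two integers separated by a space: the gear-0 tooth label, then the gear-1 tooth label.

Answer: 4 8

Derivation:
Gear 0 (driver, T0=18): tooth at mesh = N mod T0
  4 = 0 * 18 + 4, so 4 mod 18 = 4
  gear 0 tooth = 4
Gear 1 (driven, T1=12): tooth at mesh = (-N) mod T1
  4 = 0 * 12 + 4, so 4 mod 12 = 4
  (-4) mod 12 = (-4) mod 12 = 12 - 4 = 8
Mesh after 4 steps: gear-0 tooth 4 meets gear-1 tooth 8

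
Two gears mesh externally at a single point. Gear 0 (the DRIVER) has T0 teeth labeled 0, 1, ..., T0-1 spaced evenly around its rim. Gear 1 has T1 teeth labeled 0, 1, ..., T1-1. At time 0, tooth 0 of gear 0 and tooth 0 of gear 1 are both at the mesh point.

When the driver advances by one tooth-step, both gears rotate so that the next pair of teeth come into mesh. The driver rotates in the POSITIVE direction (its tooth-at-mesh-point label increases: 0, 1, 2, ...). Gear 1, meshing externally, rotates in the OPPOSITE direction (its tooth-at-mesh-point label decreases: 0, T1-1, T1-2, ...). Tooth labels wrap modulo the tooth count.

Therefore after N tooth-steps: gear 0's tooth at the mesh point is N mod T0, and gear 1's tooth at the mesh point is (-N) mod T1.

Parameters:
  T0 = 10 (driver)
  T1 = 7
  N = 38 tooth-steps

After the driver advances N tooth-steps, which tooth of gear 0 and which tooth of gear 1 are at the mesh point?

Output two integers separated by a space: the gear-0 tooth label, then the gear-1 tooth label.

Answer: 8 4

Derivation:
Gear 0 (driver, T0=10): tooth at mesh = N mod T0
  38 = 3 * 10 + 8, so 38 mod 10 = 8
  gear 0 tooth = 8
Gear 1 (driven, T1=7): tooth at mesh = (-N) mod T1
  38 = 5 * 7 + 3, so 38 mod 7 = 3
  (-38) mod 7 = (-3) mod 7 = 7 - 3 = 4
Mesh after 38 steps: gear-0 tooth 8 meets gear-1 tooth 4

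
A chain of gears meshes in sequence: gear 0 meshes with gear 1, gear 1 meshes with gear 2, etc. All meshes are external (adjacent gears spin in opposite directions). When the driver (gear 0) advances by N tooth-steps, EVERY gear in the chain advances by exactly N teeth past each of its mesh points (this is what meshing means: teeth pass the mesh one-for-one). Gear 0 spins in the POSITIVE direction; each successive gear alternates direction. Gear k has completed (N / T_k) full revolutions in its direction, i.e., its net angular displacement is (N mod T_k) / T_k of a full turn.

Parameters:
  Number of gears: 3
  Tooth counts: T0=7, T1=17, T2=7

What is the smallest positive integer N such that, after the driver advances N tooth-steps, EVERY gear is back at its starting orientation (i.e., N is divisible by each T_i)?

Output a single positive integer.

Answer: 119

Derivation:
Gear k returns to start when N is a multiple of T_k.
All gears at start simultaneously when N is a common multiple of [7, 17, 7]; the smallest such N is lcm(7, 17, 7).
Start: lcm = T0 = 7
Fold in T1=17: gcd(7, 17) = 1; lcm(7, 17) = 7 * 17 / 1 = 119 / 1 = 119
Fold in T2=7: gcd(119, 7) = 7; lcm(119, 7) = 119 * 7 / 7 = 833 / 7 = 119
Full cycle length = 119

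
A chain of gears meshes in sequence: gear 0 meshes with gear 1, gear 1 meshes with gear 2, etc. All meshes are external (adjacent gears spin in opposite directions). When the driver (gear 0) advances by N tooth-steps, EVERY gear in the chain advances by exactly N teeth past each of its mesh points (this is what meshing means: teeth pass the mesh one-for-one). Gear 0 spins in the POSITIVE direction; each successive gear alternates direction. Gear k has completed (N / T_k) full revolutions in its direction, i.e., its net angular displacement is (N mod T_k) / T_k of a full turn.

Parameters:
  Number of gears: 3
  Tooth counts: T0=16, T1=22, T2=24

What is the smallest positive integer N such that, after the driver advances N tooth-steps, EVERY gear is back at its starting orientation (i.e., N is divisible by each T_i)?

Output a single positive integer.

Gear k returns to start when N is a multiple of T_k.
All gears at start simultaneously when N is a common multiple of [16, 22, 24]; the smallest such N is lcm(16, 22, 24).
Start: lcm = T0 = 16
Fold in T1=22: gcd(16, 22) = 2; lcm(16, 22) = 16 * 22 / 2 = 352 / 2 = 176
Fold in T2=24: gcd(176, 24) = 8; lcm(176, 24) = 176 * 24 / 8 = 4224 / 8 = 528
Full cycle length = 528

Answer: 528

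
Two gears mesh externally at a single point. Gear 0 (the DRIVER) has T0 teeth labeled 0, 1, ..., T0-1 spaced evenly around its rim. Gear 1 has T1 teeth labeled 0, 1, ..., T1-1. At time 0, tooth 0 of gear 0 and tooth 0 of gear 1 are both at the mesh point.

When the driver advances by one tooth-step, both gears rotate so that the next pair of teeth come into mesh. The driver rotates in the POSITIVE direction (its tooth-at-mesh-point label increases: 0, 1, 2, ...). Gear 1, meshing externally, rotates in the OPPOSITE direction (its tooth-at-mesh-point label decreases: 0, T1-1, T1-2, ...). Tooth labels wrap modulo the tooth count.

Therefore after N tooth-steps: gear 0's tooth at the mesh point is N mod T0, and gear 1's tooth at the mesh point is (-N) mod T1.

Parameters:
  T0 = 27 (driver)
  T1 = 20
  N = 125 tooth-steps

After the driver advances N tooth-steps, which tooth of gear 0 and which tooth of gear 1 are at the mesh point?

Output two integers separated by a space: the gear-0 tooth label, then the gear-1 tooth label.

Answer: 17 15

Derivation:
Gear 0 (driver, T0=27): tooth at mesh = N mod T0
  125 = 4 * 27 + 17, so 125 mod 27 = 17
  gear 0 tooth = 17
Gear 1 (driven, T1=20): tooth at mesh = (-N) mod T1
  125 = 6 * 20 + 5, so 125 mod 20 = 5
  (-125) mod 20 = (-5) mod 20 = 20 - 5 = 15
Mesh after 125 steps: gear-0 tooth 17 meets gear-1 tooth 15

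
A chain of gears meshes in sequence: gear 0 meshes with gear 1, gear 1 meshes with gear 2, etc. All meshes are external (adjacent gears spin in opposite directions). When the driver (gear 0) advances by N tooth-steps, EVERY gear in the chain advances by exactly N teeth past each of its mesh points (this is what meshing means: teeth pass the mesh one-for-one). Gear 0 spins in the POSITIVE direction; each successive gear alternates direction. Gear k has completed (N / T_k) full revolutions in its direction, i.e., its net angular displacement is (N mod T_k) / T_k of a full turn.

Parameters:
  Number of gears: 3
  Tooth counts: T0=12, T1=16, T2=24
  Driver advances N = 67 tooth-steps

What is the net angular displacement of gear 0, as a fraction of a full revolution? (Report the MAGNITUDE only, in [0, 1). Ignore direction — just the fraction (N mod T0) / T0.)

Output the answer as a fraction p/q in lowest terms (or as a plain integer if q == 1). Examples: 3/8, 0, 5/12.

Answer: 7/12

Derivation:
Chain of 3 gears, tooth counts: [12, 16, 24]
  gear 0: T0=12, direction=positive, advance = 67 mod 12 = 7 teeth = 7/12 turn
  gear 1: T1=16, direction=negative, advance = 67 mod 16 = 3 teeth = 3/16 turn
  gear 2: T2=24, direction=positive, advance = 67 mod 24 = 19 teeth = 19/24 turn
Gear 0: 67 mod 12 = 7
Fraction = 7 / 12 = 7/12 (gcd(7,12)=1) = 7/12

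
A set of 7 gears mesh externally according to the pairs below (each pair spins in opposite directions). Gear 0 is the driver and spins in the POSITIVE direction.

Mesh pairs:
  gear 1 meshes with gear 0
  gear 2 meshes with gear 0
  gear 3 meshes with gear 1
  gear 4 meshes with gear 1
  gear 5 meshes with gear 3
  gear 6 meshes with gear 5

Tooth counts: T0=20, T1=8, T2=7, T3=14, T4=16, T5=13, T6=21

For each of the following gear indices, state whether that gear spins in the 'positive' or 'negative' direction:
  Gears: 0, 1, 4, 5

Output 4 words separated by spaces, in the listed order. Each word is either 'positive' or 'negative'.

Gear 0 (driver): positive (depth 0)
  gear 1: meshes with gear 0 -> depth 1 -> negative (opposite of gear 0)
  gear 2: meshes with gear 0 -> depth 1 -> negative (opposite of gear 0)
  gear 3: meshes with gear 1 -> depth 2 -> positive (opposite of gear 1)
  gear 4: meshes with gear 1 -> depth 2 -> positive (opposite of gear 1)
  gear 5: meshes with gear 3 -> depth 3 -> negative (opposite of gear 3)
  gear 6: meshes with gear 5 -> depth 4 -> positive (opposite of gear 5)
Queried indices 0, 1, 4, 5 -> positive, negative, positive, negative

Answer: positive negative positive negative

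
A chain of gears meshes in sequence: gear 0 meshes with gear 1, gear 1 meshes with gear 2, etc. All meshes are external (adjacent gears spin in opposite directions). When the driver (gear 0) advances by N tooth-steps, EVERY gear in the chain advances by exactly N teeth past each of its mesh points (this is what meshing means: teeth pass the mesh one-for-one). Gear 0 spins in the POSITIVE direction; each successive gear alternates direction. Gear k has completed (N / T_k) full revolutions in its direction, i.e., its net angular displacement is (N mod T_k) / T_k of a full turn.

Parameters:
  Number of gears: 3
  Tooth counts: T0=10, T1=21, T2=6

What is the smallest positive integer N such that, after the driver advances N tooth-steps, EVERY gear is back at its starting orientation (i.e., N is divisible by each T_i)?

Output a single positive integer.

Answer: 210

Derivation:
Gear k returns to start when N is a multiple of T_k.
All gears at start simultaneously when N is a common multiple of [10, 21, 6]; the smallest such N is lcm(10, 21, 6).
Start: lcm = T0 = 10
Fold in T1=21: gcd(10, 21) = 1; lcm(10, 21) = 10 * 21 / 1 = 210 / 1 = 210
Fold in T2=6: gcd(210, 6) = 6; lcm(210, 6) = 210 * 6 / 6 = 1260 / 6 = 210
Full cycle length = 210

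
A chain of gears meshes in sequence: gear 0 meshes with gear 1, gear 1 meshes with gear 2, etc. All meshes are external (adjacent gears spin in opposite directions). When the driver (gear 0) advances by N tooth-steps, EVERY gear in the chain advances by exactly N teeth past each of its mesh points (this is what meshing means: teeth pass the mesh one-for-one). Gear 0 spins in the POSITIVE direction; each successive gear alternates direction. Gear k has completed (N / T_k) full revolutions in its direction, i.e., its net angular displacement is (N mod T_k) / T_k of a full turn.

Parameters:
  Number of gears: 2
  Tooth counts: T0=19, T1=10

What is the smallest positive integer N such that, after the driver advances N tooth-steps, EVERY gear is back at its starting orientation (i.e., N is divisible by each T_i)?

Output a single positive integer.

Gear k returns to start when N is a multiple of T_k.
All gears at start simultaneously when N is a common multiple of [19, 10]; the smallest such N is lcm(19, 10).
Start: lcm = T0 = 19
Fold in T1=10: gcd(19, 10) = 1; lcm(19, 10) = 19 * 10 / 1 = 190 / 1 = 190
Full cycle length = 190

Answer: 190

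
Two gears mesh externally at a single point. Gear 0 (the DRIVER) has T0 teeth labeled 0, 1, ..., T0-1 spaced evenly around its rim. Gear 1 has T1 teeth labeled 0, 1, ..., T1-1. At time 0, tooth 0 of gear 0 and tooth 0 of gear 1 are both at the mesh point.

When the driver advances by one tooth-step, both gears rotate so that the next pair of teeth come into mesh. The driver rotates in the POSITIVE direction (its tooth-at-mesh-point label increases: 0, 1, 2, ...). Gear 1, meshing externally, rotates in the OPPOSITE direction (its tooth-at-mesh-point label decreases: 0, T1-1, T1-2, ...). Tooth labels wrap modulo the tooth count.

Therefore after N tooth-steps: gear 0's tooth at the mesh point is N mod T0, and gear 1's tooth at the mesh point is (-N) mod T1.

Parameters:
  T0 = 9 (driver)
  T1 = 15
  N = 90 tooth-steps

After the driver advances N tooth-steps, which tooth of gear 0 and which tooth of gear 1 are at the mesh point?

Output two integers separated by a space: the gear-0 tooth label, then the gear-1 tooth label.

Answer: 0 0

Derivation:
Gear 0 (driver, T0=9): tooth at mesh = N mod T0
  90 = 10 * 9 + 0, so 90 mod 9 = 0
  gear 0 tooth = 0
Gear 1 (driven, T1=15): tooth at mesh = (-N) mod T1
  90 = 6 * 15 + 0, so 90 mod 15 = 0
  (-90) mod 15 = 0
Mesh after 90 steps: gear-0 tooth 0 meets gear-1 tooth 0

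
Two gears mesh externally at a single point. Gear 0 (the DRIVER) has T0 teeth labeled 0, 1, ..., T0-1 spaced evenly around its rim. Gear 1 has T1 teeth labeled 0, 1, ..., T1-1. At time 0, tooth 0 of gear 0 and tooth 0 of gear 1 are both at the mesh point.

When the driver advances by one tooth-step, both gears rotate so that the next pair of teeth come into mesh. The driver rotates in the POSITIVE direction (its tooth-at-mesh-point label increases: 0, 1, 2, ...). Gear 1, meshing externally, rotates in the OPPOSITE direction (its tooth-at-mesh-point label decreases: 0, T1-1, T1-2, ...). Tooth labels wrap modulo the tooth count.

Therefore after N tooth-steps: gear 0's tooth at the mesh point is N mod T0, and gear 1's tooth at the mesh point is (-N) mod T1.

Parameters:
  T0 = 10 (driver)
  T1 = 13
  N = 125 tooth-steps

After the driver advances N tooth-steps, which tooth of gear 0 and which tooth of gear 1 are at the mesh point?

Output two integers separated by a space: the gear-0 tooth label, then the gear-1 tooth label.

Answer: 5 5

Derivation:
Gear 0 (driver, T0=10): tooth at mesh = N mod T0
  125 = 12 * 10 + 5, so 125 mod 10 = 5
  gear 0 tooth = 5
Gear 1 (driven, T1=13): tooth at mesh = (-N) mod T1
  125 = 9 * 13 + 8, so 125 mod 13 = 8
  (-125) mod 13 = (-8) mod 13 = 13 - 8 = 5
Mesh after 125 steps: gear-0 tooth 5 meets gear-1 tooth 5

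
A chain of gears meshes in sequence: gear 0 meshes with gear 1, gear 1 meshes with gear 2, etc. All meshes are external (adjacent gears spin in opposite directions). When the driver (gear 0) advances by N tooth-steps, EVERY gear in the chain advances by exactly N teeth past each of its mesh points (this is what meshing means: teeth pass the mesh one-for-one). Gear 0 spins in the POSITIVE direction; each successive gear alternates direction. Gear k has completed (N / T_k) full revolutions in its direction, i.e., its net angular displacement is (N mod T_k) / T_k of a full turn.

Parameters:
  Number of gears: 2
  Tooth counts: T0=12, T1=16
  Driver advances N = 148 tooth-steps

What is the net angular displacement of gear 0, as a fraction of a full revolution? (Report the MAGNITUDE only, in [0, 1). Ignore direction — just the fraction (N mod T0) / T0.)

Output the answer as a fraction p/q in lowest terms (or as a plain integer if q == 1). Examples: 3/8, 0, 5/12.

Chain of 2 gears, tooth counts: [12, 16]
  gear 0: T0=12, direction=positive, advance = 148 mod 12 = 4 teeth = 4/12 turn
  gear 1: T1=16, direction=negative, advance = 148 mod 16 = 4 teeth = 4/16 turn
Gear 0: 148 mod 12 = 4
Fraction = 4 / 12 = 1/3 (gcd(4,12)=4) = 1/3

Answer: 1/3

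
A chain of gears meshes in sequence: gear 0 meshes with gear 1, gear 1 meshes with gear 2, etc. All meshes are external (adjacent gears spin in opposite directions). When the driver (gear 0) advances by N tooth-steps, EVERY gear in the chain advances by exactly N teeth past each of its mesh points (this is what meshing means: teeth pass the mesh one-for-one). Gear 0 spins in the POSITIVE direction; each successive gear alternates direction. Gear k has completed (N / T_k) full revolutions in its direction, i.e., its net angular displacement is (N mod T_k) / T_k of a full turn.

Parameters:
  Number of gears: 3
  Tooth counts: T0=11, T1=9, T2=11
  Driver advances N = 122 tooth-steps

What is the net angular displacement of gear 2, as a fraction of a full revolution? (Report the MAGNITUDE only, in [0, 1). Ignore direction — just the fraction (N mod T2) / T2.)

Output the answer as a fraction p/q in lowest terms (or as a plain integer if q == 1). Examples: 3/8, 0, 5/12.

Chain of 3 gears, tooth counts: [11, 9, 11]
  gear 0: T0=11, direction=positive, advance = 122 mod 11 = 1 teeth = 1/11 turn
  gear 1: T1=9, direction=negative, advance = 122 mod 9 = 5 teeth = 5/9 turn
  gear 2: T2=11, direction=positive, advance = 122 mod 11 = 1 teeth = 1/11 turn
Gear 2: 122 mod 11 = 1
Fraction = 1 / 11 = 1/11 (gcd(1,11)=1) = 1/11

Answer: 1/11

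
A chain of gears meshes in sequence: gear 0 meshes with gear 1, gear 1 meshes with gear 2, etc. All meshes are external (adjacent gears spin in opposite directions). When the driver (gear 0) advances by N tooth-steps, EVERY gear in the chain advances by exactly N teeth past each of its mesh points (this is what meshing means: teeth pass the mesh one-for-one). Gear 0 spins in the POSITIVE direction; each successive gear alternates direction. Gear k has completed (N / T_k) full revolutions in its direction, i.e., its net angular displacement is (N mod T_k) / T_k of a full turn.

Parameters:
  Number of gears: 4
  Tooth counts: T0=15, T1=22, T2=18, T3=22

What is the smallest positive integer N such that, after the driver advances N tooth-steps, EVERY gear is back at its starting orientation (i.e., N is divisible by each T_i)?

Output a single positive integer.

Gear k returns to start when N is a multiple of T_k.
All gears at start simultaneously when N is a common multiple of [15, 22, 18, 22]; the smallest such N is lcm(15, 22, 18, 22).
Start: lcm = T0 = 15
Fold in T1=22: gcd(15, 22) = 1; lcm(15, 22) = 15 * 22 / 1 = 330 / 1 = 330
Fold in T2=18: gcd(330, 18) = 6; lcm(330, 18) = 330 * 18 / 6 = 5940 / 6 = 990
Fold in T3=22: gcd(990, 22) = 22; lcm(990, 22) = 990 * 22 / 22 = 21780 / 22 = 990
Full cycle length = 990

Answer: 990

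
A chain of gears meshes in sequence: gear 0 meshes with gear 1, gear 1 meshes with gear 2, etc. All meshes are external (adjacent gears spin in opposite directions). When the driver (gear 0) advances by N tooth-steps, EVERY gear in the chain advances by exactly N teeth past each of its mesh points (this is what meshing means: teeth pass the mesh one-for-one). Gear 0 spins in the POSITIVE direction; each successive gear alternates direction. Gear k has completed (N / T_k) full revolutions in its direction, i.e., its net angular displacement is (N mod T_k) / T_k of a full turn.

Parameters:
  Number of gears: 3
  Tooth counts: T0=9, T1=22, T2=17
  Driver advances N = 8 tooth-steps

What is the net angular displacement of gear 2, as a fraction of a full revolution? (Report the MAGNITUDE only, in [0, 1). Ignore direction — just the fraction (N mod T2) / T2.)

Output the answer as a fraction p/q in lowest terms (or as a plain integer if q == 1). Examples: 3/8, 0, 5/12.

Answer: 8/17

Derivation:
Chain of 3 gears, tooth counts: [9, 22, 17]
  gear 0: T0=9, direction=positive, advance = 8 mod 9 = 8 teeth = 8/9 turn
  gear 1: T1=22, direction=negative, advance = 8 mod 22 = 8 teeth = 8/22 turn
  gear 2: T2=17, direction=positive, advance = 8 mod 17 = 8 teeth = 8/17 turn
Gear 2: 8 mod 17 = 8
Fraction = 8 / 17 = 8/17 (gcd(8,17)=1) = 8/17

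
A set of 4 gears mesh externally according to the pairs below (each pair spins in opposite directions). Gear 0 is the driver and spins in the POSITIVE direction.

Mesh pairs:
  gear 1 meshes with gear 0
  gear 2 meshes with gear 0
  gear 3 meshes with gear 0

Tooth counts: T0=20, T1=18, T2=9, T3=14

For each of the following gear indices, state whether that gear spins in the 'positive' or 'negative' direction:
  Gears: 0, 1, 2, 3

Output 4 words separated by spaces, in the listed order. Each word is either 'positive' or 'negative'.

Gear 0 (driver): positive (depth 0)
  gear 1: meshes with gear 0 -> depth 1 -> negative (opposite of gear 0)
  gear 2: meshes with gear 0 -> depth 1 -> negative (opposite of gear 0)
  gear 3: meshes with gear 0 -> depth 1 -> negative (opposite of gear 0)
Queried indices 0, 1, 2, 3 -> positive, negative, negative, negative

Answer: positive negative negative negative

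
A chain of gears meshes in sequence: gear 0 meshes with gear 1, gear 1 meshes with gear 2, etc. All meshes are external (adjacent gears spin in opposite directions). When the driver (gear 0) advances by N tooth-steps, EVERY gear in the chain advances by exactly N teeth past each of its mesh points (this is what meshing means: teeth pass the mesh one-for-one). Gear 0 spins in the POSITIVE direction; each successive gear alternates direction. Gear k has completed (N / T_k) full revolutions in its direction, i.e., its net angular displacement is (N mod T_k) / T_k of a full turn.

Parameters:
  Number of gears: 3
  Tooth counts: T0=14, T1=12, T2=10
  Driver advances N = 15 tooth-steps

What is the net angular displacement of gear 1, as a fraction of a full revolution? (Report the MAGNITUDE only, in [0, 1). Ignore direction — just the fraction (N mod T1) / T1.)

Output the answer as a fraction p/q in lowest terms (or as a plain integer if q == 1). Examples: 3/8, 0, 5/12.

Answer: 1/4

Derivation:
Chain of 3 gears, tooth counts: [14, 12, 10]
  gear 0: T0=14, direction=positive, advance = 15 mod 14 = 1 teeth = 1/14 turn
  gear 1: T1=12, direction=negative, advance = 15 mod 12 = 3 teeth = 3/12 turn
  gear 2: T2=10, direction=positive, advance = 15 mod 10 = 5 teeth = 5/10 turn
Gear 1: 15 mod 12 = 3
Fraction = 3 / 12 = 1/4 (gcd(3,12)=3) = 1/4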